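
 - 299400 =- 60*4990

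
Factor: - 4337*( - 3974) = 17235238 = 2^1*1987^1*4337^1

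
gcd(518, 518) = 518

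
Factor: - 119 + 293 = 174 =2^1*3^1*29^1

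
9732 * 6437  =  62644884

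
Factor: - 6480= -2^4 * 3^4*5^1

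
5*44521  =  222605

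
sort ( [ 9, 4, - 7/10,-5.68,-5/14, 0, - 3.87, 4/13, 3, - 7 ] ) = [ - 7, - 5.68, - 3.87,  -  7/10,-5/14, 0, 4/13, 3, 4,9]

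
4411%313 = 29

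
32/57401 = 32/57401= 0.00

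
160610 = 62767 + 97843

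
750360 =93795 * 8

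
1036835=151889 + 884946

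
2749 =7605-4856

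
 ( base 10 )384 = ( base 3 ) 112020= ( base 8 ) 600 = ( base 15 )1A9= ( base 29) D7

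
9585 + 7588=17173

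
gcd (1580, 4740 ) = 1580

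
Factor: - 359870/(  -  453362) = 485/611 = 5^1 * 13^ ( - 1)*47^(-1 )*97^1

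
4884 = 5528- 644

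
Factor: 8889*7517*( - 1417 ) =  - 94681974621  =  - 3^1*13^1*109^1*2963^1*7517^1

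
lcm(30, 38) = 570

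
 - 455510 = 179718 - 635228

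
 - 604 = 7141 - 7745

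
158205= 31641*5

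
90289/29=90289/29 = 3113.41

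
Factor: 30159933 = 3^1 * 2081^1*  4831^1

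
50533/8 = 6316+5/8= 6316.62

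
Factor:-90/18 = -5 = -5^1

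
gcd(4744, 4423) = 1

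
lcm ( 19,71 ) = 1349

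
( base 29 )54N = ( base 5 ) 114334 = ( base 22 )8la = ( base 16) 10F8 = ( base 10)4344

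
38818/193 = 38818/193 =201.13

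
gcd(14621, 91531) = 1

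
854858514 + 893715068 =1748573582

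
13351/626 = 21+205/626 = 21.33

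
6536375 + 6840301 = 13376676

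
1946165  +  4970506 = 6916671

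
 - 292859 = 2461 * (  -  119 )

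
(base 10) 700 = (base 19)1HG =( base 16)2bc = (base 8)1274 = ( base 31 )MI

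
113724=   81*1404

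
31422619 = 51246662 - 19824043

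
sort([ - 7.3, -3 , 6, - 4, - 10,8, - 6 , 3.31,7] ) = [- 10,-7.3, - 6,  -  4, - 3, 3.31, 6,7,8]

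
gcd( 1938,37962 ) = 114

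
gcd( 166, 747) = 83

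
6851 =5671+1180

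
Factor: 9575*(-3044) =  - 29146300 =-  2^2*5^2*383^1*761^1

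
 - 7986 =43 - 8029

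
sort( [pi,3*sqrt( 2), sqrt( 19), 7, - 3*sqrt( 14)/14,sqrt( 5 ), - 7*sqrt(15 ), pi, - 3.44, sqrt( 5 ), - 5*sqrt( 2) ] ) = [ - 7*sqrt( 15 ) , - 5*sqrt( 2 ),-3.44  , - 3*sqrt (14)/14,sqrt( 5 ), sqrt(5) , pi,pi,3*sqrt( 2),sqrt( 19), 7 ] 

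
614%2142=614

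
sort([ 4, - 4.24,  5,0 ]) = [- 4.24 , 0, 4, 5] 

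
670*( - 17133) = - 11479110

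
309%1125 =309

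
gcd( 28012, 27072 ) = 188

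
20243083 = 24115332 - 3872249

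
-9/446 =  - 1 + 437/446 = - 0.02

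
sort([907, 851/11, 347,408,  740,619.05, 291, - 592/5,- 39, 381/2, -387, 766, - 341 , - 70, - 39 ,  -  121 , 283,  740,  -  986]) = [- 986,-387,-341, - 121,-592/5,-70,-39, - 39 , 851/11,381/2, 283, 291, 347,408, 619.05,740 , 740,766, 907]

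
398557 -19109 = 379448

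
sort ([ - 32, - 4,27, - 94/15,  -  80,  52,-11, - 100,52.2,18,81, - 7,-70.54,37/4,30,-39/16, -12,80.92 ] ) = [ - 100, - 80, - 70.54, - 32, - 12, - 11, -7, - 94/15, - 4, - 39/16,37/4,18, 27,30,52 , 52.2,80.92, 81] 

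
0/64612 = 0 = 0.00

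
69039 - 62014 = 7025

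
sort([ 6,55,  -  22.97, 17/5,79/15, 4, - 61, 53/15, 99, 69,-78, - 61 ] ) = [ - 78,-61, - 61, - 22.97, 17/5,53/15,4, 79/15,6, 55, 69, 99 ]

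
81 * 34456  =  2790936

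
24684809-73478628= -48793819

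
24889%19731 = 5158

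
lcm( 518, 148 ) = 1036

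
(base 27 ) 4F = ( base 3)11120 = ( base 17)74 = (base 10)123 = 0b1111011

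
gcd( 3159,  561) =3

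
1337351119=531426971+805924148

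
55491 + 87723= 143214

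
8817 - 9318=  -501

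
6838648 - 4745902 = 2092746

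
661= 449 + 212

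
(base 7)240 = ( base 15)86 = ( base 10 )126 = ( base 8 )176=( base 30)46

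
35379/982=36  +  27/982= 36.03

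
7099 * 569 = 4039331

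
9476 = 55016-45540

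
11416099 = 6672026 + 4744073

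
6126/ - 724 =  - 3063/362 = -8.46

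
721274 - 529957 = 191317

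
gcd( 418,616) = 22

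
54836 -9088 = 45748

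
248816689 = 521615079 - 272798390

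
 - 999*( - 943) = 942057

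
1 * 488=488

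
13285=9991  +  3294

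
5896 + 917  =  6813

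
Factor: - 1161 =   -  3^3*43^1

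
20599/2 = 10299 + 1/2 = 10299.50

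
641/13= 49 + 4/13 = 49.31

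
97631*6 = 585786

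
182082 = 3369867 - 3187785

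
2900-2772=128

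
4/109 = 4/109 = 0.04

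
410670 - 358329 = 52341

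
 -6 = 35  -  41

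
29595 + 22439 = 52034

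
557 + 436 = 993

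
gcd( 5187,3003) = 273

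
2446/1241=2446/1241 = 1.97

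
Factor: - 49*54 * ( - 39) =2^1*3^4*7^2*13^1 = 103194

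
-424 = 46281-46705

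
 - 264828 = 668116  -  932944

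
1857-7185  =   - 5328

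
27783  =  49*567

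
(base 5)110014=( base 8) 7257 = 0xEAF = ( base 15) 11A9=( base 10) 3759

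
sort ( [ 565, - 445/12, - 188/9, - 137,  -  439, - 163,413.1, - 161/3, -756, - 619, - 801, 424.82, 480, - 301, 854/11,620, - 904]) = [ - 904,-801, - 756, - 619, - 439, - 301, - 163, - 137, - 161/3, - 445/12, - 188/9,854/11, 413.1, 424.82,  480, 565, 620 ]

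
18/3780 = 1/210 = 0.00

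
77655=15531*5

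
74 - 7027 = - 6953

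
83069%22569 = 15362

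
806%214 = 164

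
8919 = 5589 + 3330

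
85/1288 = 85/1288 = 0.07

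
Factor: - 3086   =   - 2^1 * 1543^1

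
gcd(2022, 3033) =1011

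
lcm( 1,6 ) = 6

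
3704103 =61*60723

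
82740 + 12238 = 94978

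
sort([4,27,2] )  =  [2,4, 27]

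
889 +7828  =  8717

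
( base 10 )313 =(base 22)e5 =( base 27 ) bg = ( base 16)139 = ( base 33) 9g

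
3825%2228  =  1597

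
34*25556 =868904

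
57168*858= 49050144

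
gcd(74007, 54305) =1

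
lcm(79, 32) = 2528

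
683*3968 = 2710144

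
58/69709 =58/69709= 0.00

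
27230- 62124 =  - 34894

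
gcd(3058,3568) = 2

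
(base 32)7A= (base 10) 234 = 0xea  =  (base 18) d0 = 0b11101010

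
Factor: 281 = 281^1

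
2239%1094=51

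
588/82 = 294/41=7.17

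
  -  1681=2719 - 4400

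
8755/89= 98 + 33/89  =  98.37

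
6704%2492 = 1720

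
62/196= 31/98 = 0.32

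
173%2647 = 173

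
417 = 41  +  376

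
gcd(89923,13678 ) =1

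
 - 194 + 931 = 737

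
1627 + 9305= 10932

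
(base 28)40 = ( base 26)48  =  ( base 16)70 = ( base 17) 6A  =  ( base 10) 112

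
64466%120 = 26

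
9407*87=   818409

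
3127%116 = 111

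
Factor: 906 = 2^1*3^1* 151^1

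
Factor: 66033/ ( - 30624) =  - 69/32 = -2^( - 5)*3^1*23^1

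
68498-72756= -4258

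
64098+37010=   101108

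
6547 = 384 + 6163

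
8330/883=9 + 383/883 = 9.43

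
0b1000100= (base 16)44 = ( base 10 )68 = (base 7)125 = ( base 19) 3B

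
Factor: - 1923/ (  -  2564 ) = 2^( - 2)*3^1 = 3/4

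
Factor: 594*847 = 503118=2^1 *3^3 * 7^1*11^3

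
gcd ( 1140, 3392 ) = 4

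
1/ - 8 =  - 1+7/8 = - 0.12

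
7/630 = 1/90 = 0.01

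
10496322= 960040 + 9536282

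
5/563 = 5/563 = 0.01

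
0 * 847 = 0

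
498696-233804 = 264892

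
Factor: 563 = 563^1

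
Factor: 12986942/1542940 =2^ ( - 1)*5^( - 1 )* 7^( - 1) * 97^1 * 103^( - 1) *107^(-1)*66943^1 = 6493471/771470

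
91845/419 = 219 + 84/419 = 219.20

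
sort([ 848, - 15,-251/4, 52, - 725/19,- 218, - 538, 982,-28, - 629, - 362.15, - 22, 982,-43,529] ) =[ - 629, - 538, - 362.15, - 218, - 251/4, - 43, - 725/19, - 28 , - 22,-15, 52,529,848, 982, 982 ] 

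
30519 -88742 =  - 58223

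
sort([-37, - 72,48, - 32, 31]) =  [  -  72, - 37 , - 32,31, 48 ] 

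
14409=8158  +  6251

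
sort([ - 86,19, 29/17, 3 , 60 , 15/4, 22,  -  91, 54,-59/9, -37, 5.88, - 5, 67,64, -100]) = [ - 100, - 91, - 86,- 37, - 59/9, - 5,29/17, 3,15/4,5.88,19, 22,54, 60, 64, 67]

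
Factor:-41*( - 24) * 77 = 75768= 2^3*3^1*7^1*11^1*41^1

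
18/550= 9/275 = 0.03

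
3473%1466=541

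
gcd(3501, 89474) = 1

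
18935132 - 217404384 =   -  198469252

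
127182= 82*1551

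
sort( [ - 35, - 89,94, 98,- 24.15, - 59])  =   [ - 89, - 59, - 35, - 24.15, 94,98 ]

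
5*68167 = 340835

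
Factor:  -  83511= - 3^4*1031^1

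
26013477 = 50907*511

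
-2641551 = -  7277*363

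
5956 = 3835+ 2121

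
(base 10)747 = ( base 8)1353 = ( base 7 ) 2115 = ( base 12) 523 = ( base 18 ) 259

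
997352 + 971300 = 1968652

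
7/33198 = 7/33198 = 0.00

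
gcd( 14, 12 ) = 2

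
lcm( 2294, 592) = 18352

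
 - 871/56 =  - 871/56 =-15.55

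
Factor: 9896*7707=76268472 = 2^3*3^1*7^1*367^1*1237^1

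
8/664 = 1/83 = 0.01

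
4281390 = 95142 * 45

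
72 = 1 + 71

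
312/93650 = 156/46825 = 0.00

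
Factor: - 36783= - 3^2*61^1*67^1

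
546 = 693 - 147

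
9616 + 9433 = 19049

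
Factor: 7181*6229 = 44730449= 43^1 * 167^1*6229^1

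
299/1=299  =  299.00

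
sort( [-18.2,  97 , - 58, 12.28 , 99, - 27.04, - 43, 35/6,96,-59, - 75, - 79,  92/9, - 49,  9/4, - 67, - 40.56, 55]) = [ - 79, - 75, - 67 , - 59, - 58, - 49, - 43, - 40.56, - 27.04, - 18.2, 9/4, 35/6 , 92/9,12.28, 55, 96,  97, 99 ] 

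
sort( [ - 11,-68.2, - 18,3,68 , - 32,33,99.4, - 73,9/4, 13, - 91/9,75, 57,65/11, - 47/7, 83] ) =[-73 ,  -  68.2, - 32,-18, - 11, - 91/9, - 47/7,  9/4,3, 65/11 , 13,33,57, 68,75, 83,99.4 ]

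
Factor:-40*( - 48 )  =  2^7*3^1 * 5^1= 1920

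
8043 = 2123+5920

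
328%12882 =328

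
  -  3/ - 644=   3/644  =  0.00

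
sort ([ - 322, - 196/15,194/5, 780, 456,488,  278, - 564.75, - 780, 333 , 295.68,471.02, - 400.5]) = [ - 780, - 564.75, - 400.5 , - 322, - 196/15, 194/5,278,  295.68, 333, 456, 471.02, 488, 780]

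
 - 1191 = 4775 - 5966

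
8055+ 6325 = 14380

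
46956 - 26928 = 20028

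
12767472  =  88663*144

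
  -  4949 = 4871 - 9820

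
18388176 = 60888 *302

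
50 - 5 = 45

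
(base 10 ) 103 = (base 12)87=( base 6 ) 251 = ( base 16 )67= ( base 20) 53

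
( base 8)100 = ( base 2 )1000000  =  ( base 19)37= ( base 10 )64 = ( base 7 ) 121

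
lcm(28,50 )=700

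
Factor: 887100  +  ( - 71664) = 2^2*3^2*22651^1 = 815436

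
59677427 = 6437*9271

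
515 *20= 10300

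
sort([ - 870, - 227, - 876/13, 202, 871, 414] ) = [ - 870, - 227, - 876/13, 202,414, 871 ] 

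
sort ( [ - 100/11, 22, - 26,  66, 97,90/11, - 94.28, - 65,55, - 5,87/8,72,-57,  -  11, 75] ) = [ - 94.28, - 65,-57, - 26, - 11, - 100/11, - 5 , 90/11, 87/8, 22,55,66, 72, 75,97]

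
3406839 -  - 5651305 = 9058144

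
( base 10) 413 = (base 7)1130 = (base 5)3123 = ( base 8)635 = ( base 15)1c8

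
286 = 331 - 45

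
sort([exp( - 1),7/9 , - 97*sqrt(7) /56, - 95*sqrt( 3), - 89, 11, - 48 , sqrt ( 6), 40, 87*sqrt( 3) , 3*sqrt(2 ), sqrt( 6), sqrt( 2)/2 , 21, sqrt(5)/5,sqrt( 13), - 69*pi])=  [ - 69*pi, - 95*sqrt( 3), -89, - 48, - 97*sqrt(7)/56, exp ( - 1), sqrt(5)/5,sqrt(2)/2, 7/9 , sqrt(6),sqrt (6) , sqrt(13),  3*sqrt(2), 11,21, 40, 87*sqrt(3)] 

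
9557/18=9557/18 =530.94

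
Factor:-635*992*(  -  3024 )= 1904878080=2^9*3^3*5^1*  7^1*31^1 * 127^1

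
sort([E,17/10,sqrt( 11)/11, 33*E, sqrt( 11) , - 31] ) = [ - 31,sqrt( 11)/11, 17/10,E,sqrt (11), 33*E ] 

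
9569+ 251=9820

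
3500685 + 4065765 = 7566450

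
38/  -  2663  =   - 38/2663  =  -0.01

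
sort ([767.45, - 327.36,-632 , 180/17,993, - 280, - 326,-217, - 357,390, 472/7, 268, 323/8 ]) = [  -  632,- 357, - 327.36, - 326, - 280, - 217,180/17, 323/8, 472/7, 268, 390,767.45  ,  993] 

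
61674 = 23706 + 37968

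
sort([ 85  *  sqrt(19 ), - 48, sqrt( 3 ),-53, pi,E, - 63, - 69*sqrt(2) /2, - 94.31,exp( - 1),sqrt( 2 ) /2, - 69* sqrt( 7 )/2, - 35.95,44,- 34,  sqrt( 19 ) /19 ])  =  [ - 94.31,-69*sqrt( 7) /2, - 63,  -  53, - 69*sqrt (2 ) /2, - 48,-35.95,  -  34, sqrt( 19) /19,exp(  -  1 ),sqrt( 2 ) /2,sqrt(3 ),E,pi,44,  85*sqrt( 19)] 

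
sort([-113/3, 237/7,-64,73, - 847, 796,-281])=[-847 ,-281 , - 64, - 113/3, 237/7, 73, 796] 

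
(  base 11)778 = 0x3a4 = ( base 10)932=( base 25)1C7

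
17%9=8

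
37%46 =37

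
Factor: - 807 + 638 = -169 = -  13^2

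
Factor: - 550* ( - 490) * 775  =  2^2 * 5^5 * 7^2 * 11^1 *31^1  =  208862500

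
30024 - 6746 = 23278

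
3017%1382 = 253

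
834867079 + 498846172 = 1333713251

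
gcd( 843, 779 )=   1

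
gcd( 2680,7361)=1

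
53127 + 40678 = 93805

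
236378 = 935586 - 699208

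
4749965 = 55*86363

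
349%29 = 1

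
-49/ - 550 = 49/550 = 0.09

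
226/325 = 226/325=0.70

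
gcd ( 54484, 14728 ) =4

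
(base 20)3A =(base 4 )1012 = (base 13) 55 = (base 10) 70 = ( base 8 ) 106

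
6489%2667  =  1155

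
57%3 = 0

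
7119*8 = 56952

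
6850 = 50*137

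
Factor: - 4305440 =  - 2^5* 5^1  *71^1*379^1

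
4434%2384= 2050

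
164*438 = 71832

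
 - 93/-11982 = 31/3994 = 0.01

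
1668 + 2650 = 4318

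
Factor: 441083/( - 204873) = - 3^( - 1)*47^( - 1)*197^1*1453^( - 1)*2239^1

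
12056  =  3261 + 8795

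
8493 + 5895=14388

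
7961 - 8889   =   - 928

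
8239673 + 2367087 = 10606760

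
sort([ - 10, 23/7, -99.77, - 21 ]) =[ - 99.77, - 21, - 10, 23/7 ]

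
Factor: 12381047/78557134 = 2^( - 1 )*7^1 * 19^(-1 )*167^( - 1)*12379^(  -  1 )*1768721^1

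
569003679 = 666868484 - 97864805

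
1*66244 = 66244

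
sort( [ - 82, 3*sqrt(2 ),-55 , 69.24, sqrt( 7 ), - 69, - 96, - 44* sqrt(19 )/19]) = [ -96, - 82,  -  69,- 55, - 44  *  sqrt(19 )/19,sqrt ( 7 ), 3 * sqrt(2 ), 69.24 ] 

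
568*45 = 25560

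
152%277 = 152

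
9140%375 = 140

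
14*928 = 12992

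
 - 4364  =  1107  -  5471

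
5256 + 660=5916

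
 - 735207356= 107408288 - 842615644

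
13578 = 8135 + 5443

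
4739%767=137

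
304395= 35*8697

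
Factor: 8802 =2^1*3^3*163^1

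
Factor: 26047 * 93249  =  2428856703 = 3^2 * 7^1*13^1*61^2*797^1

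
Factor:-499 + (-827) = -2^1*3^1* 13^1* 17^1 =- 1326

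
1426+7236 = 8662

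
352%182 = 170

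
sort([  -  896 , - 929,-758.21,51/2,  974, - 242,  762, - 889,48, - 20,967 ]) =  [ - 929,  -  896,-889, - 758.21, - 242, - 20,51/2,48,762,967 , 974 ]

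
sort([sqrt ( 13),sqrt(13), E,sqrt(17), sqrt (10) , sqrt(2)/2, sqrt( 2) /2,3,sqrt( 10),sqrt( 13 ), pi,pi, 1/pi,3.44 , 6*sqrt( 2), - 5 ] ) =[ - 5,1/pi , sqrt(2 ) /2, sqrt( 2)/2, E,  3,pi, pi,sqrt( 10),  sqrt( 10),  3.44,  sqrt(13 ),  sqrt( 13), sqrt(13 ) , sqrt ( 17 ), 6*sqrt( 2)]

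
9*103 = 927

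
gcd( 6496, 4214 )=14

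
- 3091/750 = -5+659/750 = - 4.12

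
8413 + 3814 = 12227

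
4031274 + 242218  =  4273492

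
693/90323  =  693/90323  =  0.01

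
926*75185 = 69621310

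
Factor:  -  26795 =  - 5^1*23^1*233^1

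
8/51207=8/51207 = 0.00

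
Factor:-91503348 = -2^2*3^1*197^1*38707^1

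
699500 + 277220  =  976720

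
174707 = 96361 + 78346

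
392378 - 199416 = 192962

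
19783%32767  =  19783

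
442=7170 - 6728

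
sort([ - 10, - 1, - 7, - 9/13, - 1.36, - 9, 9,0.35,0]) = [  -  10, - 9, - 7,  -  1.36, - 1 , - 9/13,0, 0.35,9 ] 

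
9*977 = 8793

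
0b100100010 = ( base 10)290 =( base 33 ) 8Q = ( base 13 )194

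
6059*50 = 302950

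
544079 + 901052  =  1445131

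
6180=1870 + 4310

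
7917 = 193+7724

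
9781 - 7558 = 2223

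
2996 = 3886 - 890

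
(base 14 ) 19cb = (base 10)4687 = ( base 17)G3C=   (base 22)9f1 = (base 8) 11117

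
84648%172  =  24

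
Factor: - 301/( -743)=7^1*43^1*743^( - 1)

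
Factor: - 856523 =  - 173^1*  4951^1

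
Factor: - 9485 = -5^1*7^1*271^1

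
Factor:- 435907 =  - 435907^1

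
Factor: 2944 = 2^7*23^1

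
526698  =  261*2018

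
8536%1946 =752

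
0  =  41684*0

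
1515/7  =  1515/7 = 216.43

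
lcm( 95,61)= 5795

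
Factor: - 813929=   -  331^1*2459^1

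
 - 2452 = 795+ -3247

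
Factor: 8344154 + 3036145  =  11380299   =  3^1*7^2*77417^1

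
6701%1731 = 1508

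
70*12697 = 888790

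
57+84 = 141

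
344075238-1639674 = 342435564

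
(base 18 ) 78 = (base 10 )134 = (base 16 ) 86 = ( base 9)158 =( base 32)46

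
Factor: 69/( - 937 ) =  - 3^1*23^1 *937^( - 1)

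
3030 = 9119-6089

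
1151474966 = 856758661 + 294716305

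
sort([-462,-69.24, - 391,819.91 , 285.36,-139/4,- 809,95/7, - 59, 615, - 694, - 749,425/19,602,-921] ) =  [ - 921 , - 809, - 749,-694, - 462, - 391, - 69.24, - 59, -139/4,  95/7,425/19,285.36, 602,615, 819.91 ]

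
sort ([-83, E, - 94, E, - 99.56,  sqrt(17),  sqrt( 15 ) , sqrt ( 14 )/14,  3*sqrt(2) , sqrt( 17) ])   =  [ - 99.56, - 94, - 83, sqrt( 14)/14, E, E,sqrt( 15 ),  sqrt( 17), sqrt (17),3*sqrt( 2)]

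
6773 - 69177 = - 62404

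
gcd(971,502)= 1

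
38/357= 38/357 = 0.11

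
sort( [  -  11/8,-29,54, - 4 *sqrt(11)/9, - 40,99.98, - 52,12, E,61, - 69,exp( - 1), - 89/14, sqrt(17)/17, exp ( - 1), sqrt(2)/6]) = [ - 69, - 52, - 40, - 29, - 89/14,-4* sqrt( 11) /9, - 11/8,sqrt( 2 )/6, sqrt ( 17)/17, exp(-1 ), exp(-1) , E, 12, 54,61,99.98 ] 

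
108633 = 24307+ 84326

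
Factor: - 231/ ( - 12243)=53^(  -  1 ) =1/53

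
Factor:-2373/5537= - 3/7= - 3^1 * 7^ (-1)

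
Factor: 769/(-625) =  - 5^( - 4 )*769^1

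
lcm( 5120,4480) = 35840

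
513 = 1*513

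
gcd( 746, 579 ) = 1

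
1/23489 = 1/23489=0.00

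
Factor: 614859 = 3^1 * 7^1 *19^1*23^1  *  67^1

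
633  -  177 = 456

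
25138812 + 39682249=64821061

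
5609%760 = 289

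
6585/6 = 1097 + 1/2 = 1097.50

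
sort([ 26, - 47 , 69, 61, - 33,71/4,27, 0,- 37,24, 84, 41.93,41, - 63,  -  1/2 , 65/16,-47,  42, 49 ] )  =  [-63, - 47, - 47,- 37,-33,-1/2,0, 65/16, 71/4 , 24,  26,27 , 41,  41.93,  42,49, 61, 69,84]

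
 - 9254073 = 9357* ( - 989)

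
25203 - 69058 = -43855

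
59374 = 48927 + 10447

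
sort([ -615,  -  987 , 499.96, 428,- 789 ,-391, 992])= [ - 987,-789, - 615,-391 , 428,499.96,  992]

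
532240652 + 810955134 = 1343195786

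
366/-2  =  -183/1 =- 183.00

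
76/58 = 1 + 9/29 = 1.31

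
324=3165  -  2841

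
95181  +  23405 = 118586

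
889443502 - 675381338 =214062164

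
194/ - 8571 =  - 194/8571 = - 0.02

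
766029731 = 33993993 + 732035738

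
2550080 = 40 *63752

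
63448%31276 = 896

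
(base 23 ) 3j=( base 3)10021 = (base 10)88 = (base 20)48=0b1011000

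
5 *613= 3065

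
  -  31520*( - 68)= 2143360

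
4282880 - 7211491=-2928611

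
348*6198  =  2156904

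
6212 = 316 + 5896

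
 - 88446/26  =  -3402 + 3/13 = - 3401.77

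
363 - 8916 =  - 8553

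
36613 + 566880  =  603493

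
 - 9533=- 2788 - 6745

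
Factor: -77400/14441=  - 2^3 *3^2 * 5^2*7^( - 1 )*43^1 * 2063^( - 1 ) 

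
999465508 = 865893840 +133571668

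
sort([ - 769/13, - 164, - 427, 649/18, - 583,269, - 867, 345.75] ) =[ - 867 , - 583 , - 427 , - 164, - 769/13, 649/18, 269, 345.75] 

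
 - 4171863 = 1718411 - 5890274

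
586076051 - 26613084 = 559462967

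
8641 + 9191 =17832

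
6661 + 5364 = 12025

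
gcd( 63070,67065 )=85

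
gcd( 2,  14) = 2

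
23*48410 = 1113430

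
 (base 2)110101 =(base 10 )53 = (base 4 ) 311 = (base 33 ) 1K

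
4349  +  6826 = 11175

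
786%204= 174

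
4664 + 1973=6637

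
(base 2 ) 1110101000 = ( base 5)12221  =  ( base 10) 936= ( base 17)341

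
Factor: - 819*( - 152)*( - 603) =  - 75066264= - 2^3*3^4*7^1*13^1*19^1 *67^1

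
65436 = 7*9348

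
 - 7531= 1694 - 9225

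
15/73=15/73=0.21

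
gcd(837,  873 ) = 9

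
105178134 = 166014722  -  60836588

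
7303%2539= 2225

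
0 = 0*380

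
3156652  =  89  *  35468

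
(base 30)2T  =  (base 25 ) 3e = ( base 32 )2P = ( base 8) 131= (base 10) 89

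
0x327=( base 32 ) P7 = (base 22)1ef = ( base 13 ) 4a1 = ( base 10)807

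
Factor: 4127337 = 3^2*458593^1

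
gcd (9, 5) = 1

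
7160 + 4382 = 11542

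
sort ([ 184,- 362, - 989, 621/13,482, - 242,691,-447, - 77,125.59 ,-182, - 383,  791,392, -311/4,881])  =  [ - 989, - 447, - 383, - 362, - 242, - 182, - 311/4, - 77,  621/13,125.59 , 184,  392,482, 691, 791, 881]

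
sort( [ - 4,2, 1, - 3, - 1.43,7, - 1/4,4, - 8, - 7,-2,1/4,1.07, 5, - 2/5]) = [ - 8, - 7 , - 4, - 3, - 2,-1.43, - 2/5, - 1/4,1/4, 1, 1.07,2, 4,5 , 7 ]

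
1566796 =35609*44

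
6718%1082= 226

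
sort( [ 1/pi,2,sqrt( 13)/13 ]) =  [ sqrt(13 ) /13,  1/pi, 2 ] 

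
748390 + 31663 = 780053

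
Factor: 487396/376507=2^2*7^1*13^2 * 29^( - 1 ) * 103^1 *12983^(-1)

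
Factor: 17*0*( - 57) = 0^1 = 0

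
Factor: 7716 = 2^2 * 3^1*643^1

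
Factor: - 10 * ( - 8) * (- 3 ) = - 2^4*3^1*5^1 = - 240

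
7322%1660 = 682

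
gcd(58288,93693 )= 1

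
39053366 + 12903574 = 51956940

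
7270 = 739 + 6531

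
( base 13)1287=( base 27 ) 3H0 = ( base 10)2646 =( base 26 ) 3NK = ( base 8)5126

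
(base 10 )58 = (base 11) 53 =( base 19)31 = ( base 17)37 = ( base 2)111010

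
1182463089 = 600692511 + 581770578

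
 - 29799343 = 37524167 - 67323510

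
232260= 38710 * 6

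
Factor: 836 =2^2*11^1  *  19^1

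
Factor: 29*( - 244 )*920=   -  2^5*5^1 *23^1* 29^1 * 61^1 = - 6509920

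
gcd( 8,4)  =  4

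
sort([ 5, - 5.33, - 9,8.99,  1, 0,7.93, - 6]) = [ - 9, - 6, - 5.33,0,1,5,7.93,8.99]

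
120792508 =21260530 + 99531978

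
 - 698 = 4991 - 5689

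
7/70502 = 7/70502=0.00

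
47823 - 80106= -32283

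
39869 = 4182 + 35687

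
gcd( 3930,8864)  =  2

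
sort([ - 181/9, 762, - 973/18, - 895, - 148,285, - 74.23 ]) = [-895, - 148,  -  74.23, - 973/18,-181/9, 285, 762 ] 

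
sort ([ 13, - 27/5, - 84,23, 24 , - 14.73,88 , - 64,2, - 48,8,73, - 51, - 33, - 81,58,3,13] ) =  [- 84  ,- 81 ,- 64,-51, -48, - 33,  -  14.73,  -  27/5,2,3,  8, 13,  13, 23, 24,58,73,  88]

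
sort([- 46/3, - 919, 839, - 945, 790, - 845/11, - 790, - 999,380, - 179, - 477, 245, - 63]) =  [  -  999,  -  945,  -  919,  -  790, - 477, - 179, - 845/11,  -  63, - 46/3,245,380, 790, 839]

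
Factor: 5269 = 11^1 * 479^1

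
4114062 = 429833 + 3684229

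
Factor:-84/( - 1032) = 7/86 = 2^(-1 )*7^1*43^(  -  1)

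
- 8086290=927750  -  9014040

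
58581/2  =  29290+1/2 = 29290.50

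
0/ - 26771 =0/1 =-0.00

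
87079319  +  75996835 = 163076154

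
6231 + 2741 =8972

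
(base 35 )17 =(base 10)42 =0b101010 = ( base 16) 2a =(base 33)19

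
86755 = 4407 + 82348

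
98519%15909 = 3065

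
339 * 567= 192213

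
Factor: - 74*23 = -2^1*23^1*37^1 =- 1702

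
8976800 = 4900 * 1832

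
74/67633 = 74/67633 = 0.00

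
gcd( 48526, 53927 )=1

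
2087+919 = 3006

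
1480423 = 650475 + 829948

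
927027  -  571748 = 355279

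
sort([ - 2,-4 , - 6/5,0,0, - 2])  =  [-4, - 2, - 2,- 6/5,0, 0]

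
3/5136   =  1/1712 = 0.00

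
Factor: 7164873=3^2*41^1 * 19417^1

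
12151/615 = 19+466/615  =  19.76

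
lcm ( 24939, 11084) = 99756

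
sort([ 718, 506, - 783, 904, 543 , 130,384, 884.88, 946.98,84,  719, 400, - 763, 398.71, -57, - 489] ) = [-783,-763, - 489,- 57, 84, 130,  384, 398.71, 400 , 506, 543, 718, 719, 884.88, 904,946.98 ] 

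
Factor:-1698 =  - 2^1 *3^1 * 283^1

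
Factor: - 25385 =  - 5^1*5077^1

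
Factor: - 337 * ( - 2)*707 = 2^1*7^1 * 101^1*337^1 = 476518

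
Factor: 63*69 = 3^3*7^1 * 23^1= 4347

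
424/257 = 1+167/257 = 1.65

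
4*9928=39712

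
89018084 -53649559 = 35368525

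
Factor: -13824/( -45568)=27/89 = 3^3 * 89^( - 1)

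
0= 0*41144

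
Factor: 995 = 5^1*199^1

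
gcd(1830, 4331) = 61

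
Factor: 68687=68687^1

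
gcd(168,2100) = 84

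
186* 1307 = 243102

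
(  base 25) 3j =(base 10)94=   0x5E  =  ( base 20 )4E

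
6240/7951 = 6240/7951 = 0.78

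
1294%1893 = 1294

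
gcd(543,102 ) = 3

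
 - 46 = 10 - 56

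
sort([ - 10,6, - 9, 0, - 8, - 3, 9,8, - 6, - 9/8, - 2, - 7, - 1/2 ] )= [ - 10, - 9, - 8 , - 7, - 6, - 3, - 2, - 9/8, - 1/2, 0,6, 8, 9]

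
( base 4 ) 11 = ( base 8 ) 5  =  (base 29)5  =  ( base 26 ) 5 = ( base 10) 5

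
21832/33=21832/33 = 661.58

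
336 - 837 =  - 501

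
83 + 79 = 162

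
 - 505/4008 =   -  505/4008 =-0.13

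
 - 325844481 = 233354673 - 559199154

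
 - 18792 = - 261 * 72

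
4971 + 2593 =7564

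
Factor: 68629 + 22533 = 91162 = 2^1 * 19^1*2399^1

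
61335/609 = 100 + 5/7 = 100.71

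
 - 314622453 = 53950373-368572826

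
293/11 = 26 + 7/11 = 26.64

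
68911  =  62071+6840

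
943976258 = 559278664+384697594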